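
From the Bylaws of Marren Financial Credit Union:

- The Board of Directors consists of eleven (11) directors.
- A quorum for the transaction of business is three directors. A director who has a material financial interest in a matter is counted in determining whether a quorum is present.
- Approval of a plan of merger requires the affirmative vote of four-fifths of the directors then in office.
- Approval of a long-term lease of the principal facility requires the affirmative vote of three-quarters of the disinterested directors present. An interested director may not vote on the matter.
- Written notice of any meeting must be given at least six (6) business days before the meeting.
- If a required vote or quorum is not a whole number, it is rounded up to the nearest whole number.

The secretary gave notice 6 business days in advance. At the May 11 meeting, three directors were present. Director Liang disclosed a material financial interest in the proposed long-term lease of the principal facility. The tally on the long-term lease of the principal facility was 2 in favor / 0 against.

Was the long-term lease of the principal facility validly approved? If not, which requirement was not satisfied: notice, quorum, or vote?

Notice: 6 business days given; 6 required (6 ≥ 6). Satisfied.
Quorum: 3 present (interested directors count toward quorum); quorum is 3. Satisfied.
Vote: the long-term lease of the principal facility requires three-fourths of the disinterested directors present (3 − 1 = 2). 3/4 of 2 = 1.50, rounded up to 2, so 2 affirmative votes are needed; 2 voted in favor. Satisfied.

Valid — all requirements satisfied.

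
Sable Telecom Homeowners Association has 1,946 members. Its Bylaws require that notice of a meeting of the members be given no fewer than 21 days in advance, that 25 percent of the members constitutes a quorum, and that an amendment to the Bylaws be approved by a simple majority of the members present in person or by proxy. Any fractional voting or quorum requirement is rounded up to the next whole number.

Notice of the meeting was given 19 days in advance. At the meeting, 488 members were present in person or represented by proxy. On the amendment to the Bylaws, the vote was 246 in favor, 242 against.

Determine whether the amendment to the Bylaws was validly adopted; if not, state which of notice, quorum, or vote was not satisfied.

Invalid — notice requirement not satisfied.

Notice: 19 days given; 21 required. Not satisfied.
Quorum: 25% of 1,946 = 486.50, rounded up to 487; 488 present. Satisfied.
Vote: requires a majority of those present (488); a majority of 488 is 245, so 245 needed; 246 in favor. Satisfied.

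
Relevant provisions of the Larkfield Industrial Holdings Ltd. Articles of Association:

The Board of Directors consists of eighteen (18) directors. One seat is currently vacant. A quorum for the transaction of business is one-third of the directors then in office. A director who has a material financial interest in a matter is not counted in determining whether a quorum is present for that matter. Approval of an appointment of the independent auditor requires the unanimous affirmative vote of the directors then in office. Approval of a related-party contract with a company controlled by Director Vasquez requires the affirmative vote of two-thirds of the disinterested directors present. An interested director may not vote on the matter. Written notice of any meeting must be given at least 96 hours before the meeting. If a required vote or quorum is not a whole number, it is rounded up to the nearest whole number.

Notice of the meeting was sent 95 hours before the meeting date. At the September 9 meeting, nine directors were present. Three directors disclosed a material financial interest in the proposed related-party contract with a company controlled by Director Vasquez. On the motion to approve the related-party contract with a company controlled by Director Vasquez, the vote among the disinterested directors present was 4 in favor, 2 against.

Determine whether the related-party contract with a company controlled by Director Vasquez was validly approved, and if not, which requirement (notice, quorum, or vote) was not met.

Invalid — notice requirement not satisfied.

Notice: 95 hours given; 96 required (95 < 96). Not satisfied.
Quorum: 9 present, but the 3 interested directors do not count, leaving 6. Quorum is 6. Satisfied.
Vote: the related-party contract with a company controlled by Director Vasquez requires two-thirds of the disinterested directors present (9 − 3 = 6). 2/3 of 6 = 4, so 4 affirmative votes are needed; 4 voted in favor. Satisfied.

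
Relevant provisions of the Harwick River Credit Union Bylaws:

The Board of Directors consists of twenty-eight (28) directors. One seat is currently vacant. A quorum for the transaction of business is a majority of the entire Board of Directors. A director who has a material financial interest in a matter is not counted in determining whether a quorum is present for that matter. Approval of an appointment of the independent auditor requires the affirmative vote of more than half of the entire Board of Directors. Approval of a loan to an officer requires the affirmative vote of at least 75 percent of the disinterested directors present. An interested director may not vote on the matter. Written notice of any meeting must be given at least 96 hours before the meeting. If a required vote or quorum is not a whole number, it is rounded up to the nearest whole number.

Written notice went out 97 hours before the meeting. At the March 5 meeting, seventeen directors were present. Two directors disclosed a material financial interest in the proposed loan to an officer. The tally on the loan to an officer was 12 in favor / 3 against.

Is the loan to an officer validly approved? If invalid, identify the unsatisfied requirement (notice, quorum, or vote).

Notice: 97 hours given; 96 required (97 ≥ 96). Satisfied.
Quorum: 17 present, but the 2 interested directors do not count, leaving 15. Quorum is 15. Satisfied.
Vote: the loan to an officer requires three-fourths of the disinterested directors present (17 − 2 = 15). 3/4 of 15 = 11.25, rounded up to 12, so 12 affirmative votes are needed; 12 voted in favor. Satisfied.

Valid — all requirements satisfied.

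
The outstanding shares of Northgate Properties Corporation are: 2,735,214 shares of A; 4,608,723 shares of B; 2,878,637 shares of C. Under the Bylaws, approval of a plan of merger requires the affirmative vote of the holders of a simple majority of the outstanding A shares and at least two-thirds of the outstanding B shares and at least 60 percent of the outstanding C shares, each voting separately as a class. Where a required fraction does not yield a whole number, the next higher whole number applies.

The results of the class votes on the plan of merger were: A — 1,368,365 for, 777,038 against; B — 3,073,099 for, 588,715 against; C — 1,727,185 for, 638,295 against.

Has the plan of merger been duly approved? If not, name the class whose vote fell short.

A: a majority of 2735214 is 1367608; 1,367,608 required, 1,368,365 in favor — approved.
B: 2/3 of 4608723 = 3072482; 3,072,482 required, 3,073,099 in favor — approved.
C: 3/5 of 2878637 = 1727182.20, rounded up to 1727183; 1,727,183 required, 1,727,185 in favor — approved.

Approved — every class gave the required vote.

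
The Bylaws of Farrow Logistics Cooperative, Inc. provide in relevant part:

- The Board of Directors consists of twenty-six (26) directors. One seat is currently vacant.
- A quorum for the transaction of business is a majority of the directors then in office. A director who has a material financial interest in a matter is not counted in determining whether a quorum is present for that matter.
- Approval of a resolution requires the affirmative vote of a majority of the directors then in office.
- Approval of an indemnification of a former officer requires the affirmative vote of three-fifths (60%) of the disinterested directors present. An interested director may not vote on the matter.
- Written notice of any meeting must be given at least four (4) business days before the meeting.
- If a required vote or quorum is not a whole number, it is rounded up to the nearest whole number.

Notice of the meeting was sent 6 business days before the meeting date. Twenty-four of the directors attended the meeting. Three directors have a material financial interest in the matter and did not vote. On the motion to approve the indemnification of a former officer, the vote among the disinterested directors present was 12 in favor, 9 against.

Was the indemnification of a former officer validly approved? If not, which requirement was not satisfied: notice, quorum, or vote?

Invalid — vote requirement not satisfied.

Notice: 6 business days given; 4 required (6 ≥ 4). Satisfied.
Quorum: 24 present, but the 3 interested directors do not count, leaving 21. Quorum is 13. Satisfied.
Vote: the indemnification of a former officer requires three-fifths of the disinterested directors present (24 − 3 = 21). 3/5 of 21 = 12.60, rounded up to 13, so 13 affirmative votes are needed; 12 voted in favor. Not satisfied.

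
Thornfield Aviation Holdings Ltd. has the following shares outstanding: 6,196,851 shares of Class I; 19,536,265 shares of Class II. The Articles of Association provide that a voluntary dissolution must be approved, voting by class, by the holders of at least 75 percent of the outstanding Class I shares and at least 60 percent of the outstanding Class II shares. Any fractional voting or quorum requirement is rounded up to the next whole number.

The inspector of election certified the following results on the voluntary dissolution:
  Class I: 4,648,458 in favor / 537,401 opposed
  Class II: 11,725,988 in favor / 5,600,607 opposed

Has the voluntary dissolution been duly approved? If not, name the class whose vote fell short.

Approved — every class gave the required vote.

Class I: 3/4 of 6196851 = 4647638.25, rounded up to 4647639; 4,647,639 required, 4,648,458 in favor — approved.
Class II: 3/5 of 19536265 = 11721759; 11,721,759 required, 11,725,988 in favor — approved.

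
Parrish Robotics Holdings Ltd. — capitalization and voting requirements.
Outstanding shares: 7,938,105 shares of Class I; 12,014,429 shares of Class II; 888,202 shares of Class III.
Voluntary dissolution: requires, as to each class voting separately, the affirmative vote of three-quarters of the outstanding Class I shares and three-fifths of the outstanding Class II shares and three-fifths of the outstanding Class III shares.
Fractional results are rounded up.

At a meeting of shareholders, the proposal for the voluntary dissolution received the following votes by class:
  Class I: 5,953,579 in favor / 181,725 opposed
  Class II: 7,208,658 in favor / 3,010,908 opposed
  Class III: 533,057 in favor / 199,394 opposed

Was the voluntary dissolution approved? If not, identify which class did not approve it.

Approved — every class gave the required vote.

Class I: 3/4 of 7938105 = 5953578.75, rounded up to 5953579; 5,953,579 required, 5,953,579 in favor — approved.
Class II: 3/5 of 12014429 = 7208657.40, rounded up to 7208658; 7,208,658 required, 7,208,658 in favor — approved.
Class III: 3/5 of 888202 = 532921.20, rounded up to 532922; 532,922 required, 533,057 in favor — approved.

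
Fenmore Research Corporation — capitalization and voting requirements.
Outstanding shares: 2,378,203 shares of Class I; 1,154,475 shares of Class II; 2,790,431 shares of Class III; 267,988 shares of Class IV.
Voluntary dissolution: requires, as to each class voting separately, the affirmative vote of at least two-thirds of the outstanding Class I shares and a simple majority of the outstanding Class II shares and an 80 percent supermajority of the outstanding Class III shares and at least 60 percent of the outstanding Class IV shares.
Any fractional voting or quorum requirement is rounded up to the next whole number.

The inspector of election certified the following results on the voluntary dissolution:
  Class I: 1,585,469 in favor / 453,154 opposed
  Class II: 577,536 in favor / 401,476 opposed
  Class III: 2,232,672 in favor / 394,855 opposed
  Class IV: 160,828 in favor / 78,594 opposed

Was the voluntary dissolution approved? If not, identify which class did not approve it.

Class I: 2/3 of 2378203 = 1585468.67, rounded up to 1585469; 1,585,469 required, 1,585,469 in favor — approved.
Class II: a majority of 1154475 is 577238; 577,238 required, 577,536 in favor — approved.
Class III: 4/5 of 2790431 = 2232344.80, rounded up to 2232345; 2,232,345 required, 2,232,672 in favor — approved.
Class IV: 3/5 of 267988 = 160792.80, rounded up to 160793; 160,793 required, 160,828 in favor — approved.

Approved — every class gave the required vote.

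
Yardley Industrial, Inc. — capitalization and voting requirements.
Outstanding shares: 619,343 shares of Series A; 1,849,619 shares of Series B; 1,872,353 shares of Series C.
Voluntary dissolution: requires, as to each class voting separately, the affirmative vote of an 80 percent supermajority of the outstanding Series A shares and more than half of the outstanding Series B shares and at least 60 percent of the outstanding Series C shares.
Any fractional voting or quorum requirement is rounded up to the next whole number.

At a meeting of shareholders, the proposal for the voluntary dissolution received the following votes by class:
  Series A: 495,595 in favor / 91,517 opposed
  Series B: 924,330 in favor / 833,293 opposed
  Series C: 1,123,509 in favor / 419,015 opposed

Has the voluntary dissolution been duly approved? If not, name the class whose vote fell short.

Not approved — the Series B shares did not give the required vote.

Series A: 4/5 of 619343 = 495474.40, rounded up to 495475; 495,475 required, 495,595 in favor — approved.
Series B: a majority of 1849619 is 924810; 924,810 required, 924,330 in favor — not approved.
Series C: 3/5 of 1872353 = 1123411.80, rounded up to 1123412; 1,123,412 required, 1,123,509 in favor — approved.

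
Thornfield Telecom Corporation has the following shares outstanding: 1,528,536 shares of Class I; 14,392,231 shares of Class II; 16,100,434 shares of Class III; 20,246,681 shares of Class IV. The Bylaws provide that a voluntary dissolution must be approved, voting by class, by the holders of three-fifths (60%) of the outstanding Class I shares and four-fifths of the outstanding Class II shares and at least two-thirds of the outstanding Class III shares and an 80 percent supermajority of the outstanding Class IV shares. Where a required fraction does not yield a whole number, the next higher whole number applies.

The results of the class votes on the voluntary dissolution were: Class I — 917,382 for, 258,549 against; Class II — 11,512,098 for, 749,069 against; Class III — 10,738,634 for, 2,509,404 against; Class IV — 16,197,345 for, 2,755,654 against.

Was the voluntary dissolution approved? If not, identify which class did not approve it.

Not approved — the Class II shares did not give the required vote.

Class I: 3/5 of 1528536 = 917121.60, rounded up to 917122; 917,122 required, 917,382 in favor — approved.
Class II: 4/5 of 14392231 = 11513784.80, rounded up to 11513785; 11,513,785 required, 11,512,098 in favor — not approved.
Class III: 2/3 of 16100434 = 10733622.67, rounded up to 10733623; 10,733,623 required, 10,738,634 in favor — approved.
Class IV: 4/5 of 20246681 = 16197344.80, rounded up to 16197345; 16,197,345 required, 16,197,345 in favor — approved.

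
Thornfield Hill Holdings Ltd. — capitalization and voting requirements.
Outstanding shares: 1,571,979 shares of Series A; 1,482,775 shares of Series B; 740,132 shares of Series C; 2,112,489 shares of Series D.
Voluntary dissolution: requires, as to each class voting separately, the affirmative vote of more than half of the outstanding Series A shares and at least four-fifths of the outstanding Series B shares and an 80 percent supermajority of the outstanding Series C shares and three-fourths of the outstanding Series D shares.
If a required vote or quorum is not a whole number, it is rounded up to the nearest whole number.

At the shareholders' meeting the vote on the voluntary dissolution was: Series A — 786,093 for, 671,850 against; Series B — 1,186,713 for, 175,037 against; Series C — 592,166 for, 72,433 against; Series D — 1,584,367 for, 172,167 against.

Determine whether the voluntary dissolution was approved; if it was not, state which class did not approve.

Approved — every class gave the required vote.

Series A: a majority of 1571979 is 785990; 785,990 required, 786,093 in favor — approved.
Series B: 4/5 of 1482775 = 1186220; 1,186,220 required, 1,186,713 in favor — approved.
Series C: 4/5 of 740132 = 592105.60, rounded up to 592106; 592,106 required, 592,166 in favor — approved.
Series D: 3/4 of 2112489 = 1584366.75, rounded up to 1584367; 1,584,367 required, 1,584,367 in favor — approved.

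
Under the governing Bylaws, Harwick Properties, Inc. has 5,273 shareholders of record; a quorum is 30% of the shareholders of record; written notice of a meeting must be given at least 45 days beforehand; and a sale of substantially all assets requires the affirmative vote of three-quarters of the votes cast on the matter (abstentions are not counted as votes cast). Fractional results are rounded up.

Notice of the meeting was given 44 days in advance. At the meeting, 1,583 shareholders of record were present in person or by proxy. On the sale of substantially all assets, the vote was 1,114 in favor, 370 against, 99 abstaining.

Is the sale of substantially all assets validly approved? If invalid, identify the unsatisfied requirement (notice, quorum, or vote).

Invalid — notice requirement not satisfied.

Notice: 44 days given; 45 required. Not satisfied.
Quorum: 30% of 5,273 = 1,581.90, rounded up to 1,582; 1,583 present. Satisfied.
Vote: requires three-fourths of the votes cast (1,583 − 99 abstaining = 1,484); 3/4 of 1484 = 1113, so 1,113 needed; 1,114 in favor. Satisfied.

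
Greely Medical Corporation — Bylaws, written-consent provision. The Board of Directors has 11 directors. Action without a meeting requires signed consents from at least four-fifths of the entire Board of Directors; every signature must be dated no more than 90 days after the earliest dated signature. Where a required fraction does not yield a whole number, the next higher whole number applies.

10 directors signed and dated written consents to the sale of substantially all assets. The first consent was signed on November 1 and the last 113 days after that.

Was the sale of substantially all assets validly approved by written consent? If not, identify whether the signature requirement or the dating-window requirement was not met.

Not effective — dating-window requirement not satisfied.

Signatures required: at least four-fifths of 11 — 4/5 of 11 = 8.80, rounded up to 9, so 9 needed; 10 signed. Sufficient.
Dating window: the latest signature is 113 days after the earliest; the limit is 90 days. Outside the window.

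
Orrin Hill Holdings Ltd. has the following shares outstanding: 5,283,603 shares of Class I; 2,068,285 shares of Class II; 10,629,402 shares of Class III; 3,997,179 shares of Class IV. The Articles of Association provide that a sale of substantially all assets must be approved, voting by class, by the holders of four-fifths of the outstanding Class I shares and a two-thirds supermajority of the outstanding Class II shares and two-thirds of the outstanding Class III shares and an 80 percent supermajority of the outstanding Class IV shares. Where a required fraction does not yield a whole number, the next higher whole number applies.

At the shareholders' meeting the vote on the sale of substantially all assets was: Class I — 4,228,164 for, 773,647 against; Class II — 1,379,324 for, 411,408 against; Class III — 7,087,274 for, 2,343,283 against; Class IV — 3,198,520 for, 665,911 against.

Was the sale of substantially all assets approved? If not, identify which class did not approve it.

Class I: 4/5 of 5283603 = 4226882.40, rounded up to 4226883; 4,226,883 required, 4,228,164 in favor — approved.
Class II: 2/3 of 2068285 = 1378856.67, rounded up to 1378857; 1,378,857 required, 1,379,324 in favor — approved.
Class III: 2/3 of 10629402 = 7086268; 7,086,268 required, 7,087,274 in favor — approved.
Class IV: 4/5 of 3997179 = 3197743.20, rounded up to 3197744; 3,197,744 required, 3,198,520 in favor — approved.

Approved — every class gave the required vote.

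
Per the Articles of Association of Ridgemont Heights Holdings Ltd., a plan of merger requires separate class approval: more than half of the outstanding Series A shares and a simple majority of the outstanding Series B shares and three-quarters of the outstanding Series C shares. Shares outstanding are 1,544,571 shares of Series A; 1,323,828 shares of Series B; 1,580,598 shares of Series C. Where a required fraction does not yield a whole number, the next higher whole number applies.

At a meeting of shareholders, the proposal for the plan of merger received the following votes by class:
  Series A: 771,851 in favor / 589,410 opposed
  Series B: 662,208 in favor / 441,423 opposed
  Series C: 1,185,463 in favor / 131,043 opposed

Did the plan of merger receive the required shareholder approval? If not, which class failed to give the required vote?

Not approved — the Series A shares did not give the required vote.

Series A: a majority of 1544571 is 772286; 772,286 required, 771,851 in favor — not approved.
Series B: a majority of 1323828 is 661915; 661,915 required, 662,208 in favor — approved.
Series C: 3/4 of 1580598 = 1185448.50, rounded up to 1185449; 1,185,449 required, 1,185,463 in favor — approved.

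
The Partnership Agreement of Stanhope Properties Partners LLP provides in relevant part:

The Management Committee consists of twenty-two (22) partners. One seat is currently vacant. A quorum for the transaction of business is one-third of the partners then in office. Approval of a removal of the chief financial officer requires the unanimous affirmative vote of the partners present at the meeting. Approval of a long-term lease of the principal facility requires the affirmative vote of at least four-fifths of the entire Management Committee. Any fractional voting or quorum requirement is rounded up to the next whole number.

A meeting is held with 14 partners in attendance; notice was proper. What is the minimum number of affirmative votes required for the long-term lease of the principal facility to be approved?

18

The long-term lease of the principal facility requires four-fifths of the entire Management Committee (22).
4/5 of 22 = 17.60, rounded up to 18.
(Only 14 can vote, so the long-term lease of the principal facility cannot pass at this meeting, but the required vote is still 18.)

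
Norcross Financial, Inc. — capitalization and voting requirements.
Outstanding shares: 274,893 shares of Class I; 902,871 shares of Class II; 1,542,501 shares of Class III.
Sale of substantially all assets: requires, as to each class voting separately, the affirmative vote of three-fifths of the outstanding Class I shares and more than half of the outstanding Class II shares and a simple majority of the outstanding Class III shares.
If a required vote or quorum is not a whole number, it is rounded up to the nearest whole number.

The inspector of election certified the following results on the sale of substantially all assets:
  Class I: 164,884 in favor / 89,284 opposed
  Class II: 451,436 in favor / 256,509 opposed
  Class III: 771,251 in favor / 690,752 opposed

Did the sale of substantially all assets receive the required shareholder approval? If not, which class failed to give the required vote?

Class I: 3/5 of 274893 = 164935.80, rounded up to 164936; 164,936 required, 164,884 in favor — not approved.
Class II: a majority of 902871 is 451436; 451,436 required, 451,436 in favor — approved.
Class III: a majority of 1542501 is 771251; 771,251 required, 771,251 in favor — approved.

Not approved — the Class I shares did not give the required vote.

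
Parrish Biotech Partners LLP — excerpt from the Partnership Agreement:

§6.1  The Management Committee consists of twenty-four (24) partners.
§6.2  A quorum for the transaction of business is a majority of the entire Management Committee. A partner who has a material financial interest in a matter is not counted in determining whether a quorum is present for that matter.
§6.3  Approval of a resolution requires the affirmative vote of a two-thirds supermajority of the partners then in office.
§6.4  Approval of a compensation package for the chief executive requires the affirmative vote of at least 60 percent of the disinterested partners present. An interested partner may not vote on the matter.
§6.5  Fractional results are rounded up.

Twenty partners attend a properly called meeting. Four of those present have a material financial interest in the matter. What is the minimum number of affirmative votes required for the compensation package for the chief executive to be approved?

10

The compensation package for the chief executive requires three-fifths of the disinterested partners present (20 − 4 = 16).
3/5 of 16 = 9.60, rounded up to 10.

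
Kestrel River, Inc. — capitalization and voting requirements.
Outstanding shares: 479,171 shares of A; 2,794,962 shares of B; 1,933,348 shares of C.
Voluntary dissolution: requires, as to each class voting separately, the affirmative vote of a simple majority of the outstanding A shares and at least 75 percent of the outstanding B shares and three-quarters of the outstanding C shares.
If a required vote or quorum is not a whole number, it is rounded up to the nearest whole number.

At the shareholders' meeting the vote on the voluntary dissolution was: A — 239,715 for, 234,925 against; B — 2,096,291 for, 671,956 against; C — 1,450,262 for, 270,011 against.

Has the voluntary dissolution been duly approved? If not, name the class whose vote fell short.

A: a majority of 479171 is 239586; 239,586 required, 239,715 in favor — approved.
B: 3/4 of 2794962 = 2096221.50, rounded up to 2096222; 2,096,222 required, 2,096,291 in favor — approved.
C: 3/4 of 1933348 = 1450011; 1,450,011 required, 1,450,262 in favor — approved.

Approved — every class gave the required vote.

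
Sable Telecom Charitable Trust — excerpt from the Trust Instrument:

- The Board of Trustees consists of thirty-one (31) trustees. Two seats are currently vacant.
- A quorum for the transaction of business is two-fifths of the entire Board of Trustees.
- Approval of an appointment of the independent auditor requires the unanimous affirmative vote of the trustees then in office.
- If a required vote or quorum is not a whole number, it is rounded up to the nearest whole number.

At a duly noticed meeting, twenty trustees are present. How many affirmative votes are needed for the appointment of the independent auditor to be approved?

29

The appointment of the independent auditor requires the unanimous vote of the trustees then in office (29).
Unanimous means all 29.
(Only 20 can vote, so the appointment of the independent auditor cannot pass at this meeting, but the required vote is still 29.)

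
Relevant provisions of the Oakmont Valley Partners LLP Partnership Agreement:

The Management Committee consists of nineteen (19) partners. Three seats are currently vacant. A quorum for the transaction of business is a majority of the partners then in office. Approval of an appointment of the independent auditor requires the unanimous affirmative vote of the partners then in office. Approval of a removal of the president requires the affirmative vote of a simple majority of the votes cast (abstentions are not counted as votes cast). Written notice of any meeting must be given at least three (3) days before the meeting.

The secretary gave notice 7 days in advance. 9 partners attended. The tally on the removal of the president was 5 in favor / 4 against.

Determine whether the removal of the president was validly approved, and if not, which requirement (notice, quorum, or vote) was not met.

Valid — all requirements satisfied.

Notice: 7 days given; 3 required (7 ≥ 3). Satisfied.
Quorum: 9 present; quorum is 9. Satisfied.
Vote: the removal of the president requires a majority of the votes cast (9). A majority of 9 is 5, so 5 affirmative votes are needed; 5 voted in favor. Satisfied.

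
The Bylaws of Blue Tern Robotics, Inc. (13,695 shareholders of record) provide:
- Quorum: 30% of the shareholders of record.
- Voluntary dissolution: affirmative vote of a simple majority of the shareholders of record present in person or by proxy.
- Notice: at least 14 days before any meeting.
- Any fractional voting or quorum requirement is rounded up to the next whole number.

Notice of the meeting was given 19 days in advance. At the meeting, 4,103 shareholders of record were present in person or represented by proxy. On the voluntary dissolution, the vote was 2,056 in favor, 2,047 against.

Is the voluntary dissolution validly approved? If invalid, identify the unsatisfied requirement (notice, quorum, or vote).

Notice: 19 days given; 14 required. Satisfied.
Quorum: 30% of 13,695 = 4,108.50, rounded up to 4,109; 4,103 present. Not satisfied.
Vote: requires a majority of those present (4,103); a majority of 4103 is 2052, so 2,052 needed; 2,056 in favor. Satisfied.

Invalid — quorum requirement not satisfied.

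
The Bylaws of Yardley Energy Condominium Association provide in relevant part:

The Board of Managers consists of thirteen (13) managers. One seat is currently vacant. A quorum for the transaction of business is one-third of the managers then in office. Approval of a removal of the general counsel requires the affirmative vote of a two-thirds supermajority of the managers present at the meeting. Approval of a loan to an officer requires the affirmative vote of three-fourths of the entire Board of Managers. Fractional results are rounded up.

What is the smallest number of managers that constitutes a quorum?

4

1/3 of 12 = 4.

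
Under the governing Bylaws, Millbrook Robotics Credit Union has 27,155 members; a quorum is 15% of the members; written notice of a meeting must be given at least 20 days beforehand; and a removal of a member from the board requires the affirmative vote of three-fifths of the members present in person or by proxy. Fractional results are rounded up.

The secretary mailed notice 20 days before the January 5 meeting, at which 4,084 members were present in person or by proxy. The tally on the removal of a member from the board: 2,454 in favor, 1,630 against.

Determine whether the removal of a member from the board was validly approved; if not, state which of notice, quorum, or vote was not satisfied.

Notice: 20 days given; 20 required. Satisfied.
Quorum: 15% of 27,155 = 4,073.25, rounded up to 4,074; 4,084 present. Satisfied.
Vote: requires three-fifths of those present (4,084); 3/5 of 4084 = 2450.40, rounded up to 2451, so 2,451 needed; 2,454 in favor. Satisfied.

Valid — all requirements satisfied.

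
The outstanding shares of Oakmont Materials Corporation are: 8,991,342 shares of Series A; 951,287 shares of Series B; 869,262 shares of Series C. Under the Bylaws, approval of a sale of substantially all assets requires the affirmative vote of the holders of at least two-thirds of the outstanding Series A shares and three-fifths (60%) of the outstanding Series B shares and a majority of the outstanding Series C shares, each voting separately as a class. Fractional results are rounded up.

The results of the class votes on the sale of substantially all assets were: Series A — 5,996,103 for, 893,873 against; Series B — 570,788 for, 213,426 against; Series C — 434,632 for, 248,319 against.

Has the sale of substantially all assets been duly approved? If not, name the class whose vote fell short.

Series A: 2/3 of 8991342 = 5994228; 5,994,228 required, 5,996,103 in favor — approved.
Series B: 3/5 of 951287 = 570772.20, rounded up to 570773; 570,773 required, 570,788 in favor — approved.
Series C: a majority of 869262 is 434632; 434,632 required, 434,632 in favor — approved.

Approved — every class gave the required vote.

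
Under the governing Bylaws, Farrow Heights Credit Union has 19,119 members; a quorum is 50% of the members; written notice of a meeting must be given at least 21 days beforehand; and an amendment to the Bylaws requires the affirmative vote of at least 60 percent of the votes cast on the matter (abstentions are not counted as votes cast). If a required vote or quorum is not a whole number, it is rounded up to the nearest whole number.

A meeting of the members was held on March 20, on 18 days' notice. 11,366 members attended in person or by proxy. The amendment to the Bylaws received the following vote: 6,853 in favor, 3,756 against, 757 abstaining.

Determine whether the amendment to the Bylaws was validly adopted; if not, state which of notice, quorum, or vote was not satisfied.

Invalid — notice requirement not satisfied.

Notice: 18 days given; 21 required. Not satisfied.
Quorum: 50% of 19,119 = 9,559.50, rounded up to 9,560; 11,366 present. Satisfied.
Vote: requires three-fifths of the votes cast (11,366 − 757 abstaining = 10,609); 3/5 of 10609 = 6365.40, rounded up to 6366, so 6,366 needed; 6,853 in favor. Satisfied.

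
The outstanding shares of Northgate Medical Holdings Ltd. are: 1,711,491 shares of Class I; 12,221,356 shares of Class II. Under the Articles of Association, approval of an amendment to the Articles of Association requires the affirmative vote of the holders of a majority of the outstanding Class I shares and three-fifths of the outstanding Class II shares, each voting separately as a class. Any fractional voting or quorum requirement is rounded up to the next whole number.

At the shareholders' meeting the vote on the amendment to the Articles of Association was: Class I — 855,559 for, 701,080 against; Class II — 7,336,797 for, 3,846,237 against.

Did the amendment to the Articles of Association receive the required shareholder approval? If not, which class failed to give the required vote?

Not approved — the Class I shares did not give the required vote.

Class I: a majority of 1711491 is 855746; 855,746 required, 855,559 in favor — not approved.
Class II: 3/5 of 12221356 = 7332813.60, rounded up to 7332814; 7,332,814 required, 7,336,797 in favor — approved.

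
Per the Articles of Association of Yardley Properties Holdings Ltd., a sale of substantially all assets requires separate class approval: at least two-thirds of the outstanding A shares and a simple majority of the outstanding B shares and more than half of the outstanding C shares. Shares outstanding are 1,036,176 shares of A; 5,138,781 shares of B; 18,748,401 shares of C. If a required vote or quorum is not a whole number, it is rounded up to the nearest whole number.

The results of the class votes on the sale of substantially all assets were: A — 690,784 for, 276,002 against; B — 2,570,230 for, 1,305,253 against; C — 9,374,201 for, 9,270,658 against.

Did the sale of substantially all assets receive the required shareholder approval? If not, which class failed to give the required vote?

A: 2/3 of 1036176 = 690784; 690,784 required, 690,784 in favor — approved.
B: a majority of 5138781 is 2569391; 2,569,391 required, 2,570,230 in favor — approved.
C: a majority of 18748401 is 9374201; 9,374,201 required, 9,374,201 in favor — approved.

Approved — every class gave the required vote.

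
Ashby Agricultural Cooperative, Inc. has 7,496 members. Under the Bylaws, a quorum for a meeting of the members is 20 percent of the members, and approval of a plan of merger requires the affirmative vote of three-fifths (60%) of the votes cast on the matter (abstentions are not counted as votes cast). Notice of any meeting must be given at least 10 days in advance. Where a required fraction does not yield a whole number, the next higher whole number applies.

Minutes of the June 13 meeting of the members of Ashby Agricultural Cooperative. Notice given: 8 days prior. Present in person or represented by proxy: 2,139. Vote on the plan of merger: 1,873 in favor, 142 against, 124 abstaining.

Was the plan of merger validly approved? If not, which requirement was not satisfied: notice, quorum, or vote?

Notice: 8 days given; 10 required. Not satisfied.
Quorum: 20% of 7,496 = 1,499.20, rounded up to 1,500; 2,139 present. Satisfied.
Vote: requires three-fifths of the votes cast (2,139 − 124 abstaining = 2,015); 3/5 of 2015 = 1209, so 1,209 needed; 1,873 in favor. Satisfied.

Invalid — notice requirement not satisfied.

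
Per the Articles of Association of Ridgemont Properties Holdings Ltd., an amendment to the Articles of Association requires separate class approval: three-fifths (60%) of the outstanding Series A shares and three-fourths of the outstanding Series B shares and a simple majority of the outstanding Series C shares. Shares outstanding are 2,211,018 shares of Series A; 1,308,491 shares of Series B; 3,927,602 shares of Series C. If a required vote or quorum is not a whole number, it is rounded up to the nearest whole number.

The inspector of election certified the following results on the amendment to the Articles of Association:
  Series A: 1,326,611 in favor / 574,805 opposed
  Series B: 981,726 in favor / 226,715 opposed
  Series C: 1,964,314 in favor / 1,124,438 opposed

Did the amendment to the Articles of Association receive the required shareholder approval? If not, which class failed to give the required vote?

Approved — every class gave the required vote.

Series A: 3/5 of 2211018 = 1326610.80, rounded up to 1326611; 1,326,611 required, 1,326,611 in favor — approved.
Series B: 3/4 of 1308491 = 981368.25, rounded up to 981369; 981,369 required, 981,726 in favor — approved.
Series C: a majority of 3927602 is 1963802; 1,963,802 required, 1,964,314 in favor — approved.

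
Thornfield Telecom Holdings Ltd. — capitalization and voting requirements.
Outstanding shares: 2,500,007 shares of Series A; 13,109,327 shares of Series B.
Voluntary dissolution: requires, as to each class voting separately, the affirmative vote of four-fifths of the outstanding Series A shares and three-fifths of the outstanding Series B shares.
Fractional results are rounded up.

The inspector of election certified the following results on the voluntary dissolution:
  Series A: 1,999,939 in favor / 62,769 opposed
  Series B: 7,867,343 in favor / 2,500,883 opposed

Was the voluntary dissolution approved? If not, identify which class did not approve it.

Not approved — the Series A shares did not give the required vote.

Series A: 4/5 of 2500007 = 2000005.60, rounded up to 2000006; 2,000,006 required, 1,999,939 in favor — not approved.
Series B: 3/5 of 13109327 = 7865596.20, rounded up to 7865597; 7,865,597 required, 7,867,343 in favor — approved.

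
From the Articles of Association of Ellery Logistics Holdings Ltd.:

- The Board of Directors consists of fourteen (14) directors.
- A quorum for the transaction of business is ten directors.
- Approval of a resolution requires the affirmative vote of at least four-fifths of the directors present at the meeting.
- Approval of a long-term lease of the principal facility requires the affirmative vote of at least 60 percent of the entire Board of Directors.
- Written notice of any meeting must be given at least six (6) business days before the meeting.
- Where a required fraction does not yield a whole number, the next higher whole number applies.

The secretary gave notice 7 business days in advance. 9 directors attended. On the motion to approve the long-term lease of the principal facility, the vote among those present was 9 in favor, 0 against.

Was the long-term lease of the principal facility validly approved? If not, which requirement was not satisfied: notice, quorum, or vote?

Notice: 7 business days given; 6 required (7 ≥ 6). Satisfied.
Quorum: 9 present; quorum is 10. Not satisfied.
Vote: the long-term lease of the principal facility requires three-fifths of the entire Board of Directors (14). 3/5 of 14 = 8.40, rounded up to 9, so 9 affirmative votes are needed; 9 voted in favor. Satisfied. (Moot — without a quorum no business can be validly transacted.)

Invalid — quorum requirement not satisfied.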